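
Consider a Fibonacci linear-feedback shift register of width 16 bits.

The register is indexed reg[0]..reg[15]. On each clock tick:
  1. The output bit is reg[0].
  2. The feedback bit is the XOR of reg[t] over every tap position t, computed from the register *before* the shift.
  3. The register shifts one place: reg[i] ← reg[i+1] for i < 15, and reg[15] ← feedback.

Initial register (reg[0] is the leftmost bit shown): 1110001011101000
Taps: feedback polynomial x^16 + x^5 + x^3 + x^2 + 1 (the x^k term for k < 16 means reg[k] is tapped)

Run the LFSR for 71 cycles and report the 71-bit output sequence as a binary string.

11100010111010000010001100001101110101101110111011100111111111101011100

k : reg_k → out_k, fb_k
0: 1110001011101000 → 1, fb=0
1: 1100010111010000 → 1, fb=0
2: 1000101110100000 → 1, fb=1
3: 0001011101000001 → 0, fb=0
4: 0010111010000010 → 0, fb=0
5: 0101110100000100 → 0, fb=0
6: 1011101000001000 → 1, fb=1
7: 0111010000010001 → 0, fb=1
8: 1110100000100011 → 1, fb=0
9: 1101000001000110 → 1, fb=0
10: 1010000010001100 → 1, fb=0
11: 0100000100011000 → 0, fb=0
12: 1000001000110000 → 1, fb=1
13: 0000010001100001 → 0, fb=1
14: 0000100011000011 → 0, fb=0
15: 0001000110000110 → 0, fb=1
16: 0010001100001101 → 0, fb=1
17: 0100011000011011 → 0, fb=1
18: 1000110000110111 → 1, fb=0
19: 0001100001101110 → 0, fb=1
20: 0011000011011101 → 0, fb=0
21: 0110000110111010 → 0, fb=1
22: 1100001101110101 → 1, fb=1
23: 1000011011101011 → 1, fb=0
24: 0000110111010110 → 0, fb=1
25: 0001101110101101 → 0, fb=1
26: 0011011101011011 → 0, fb=1
27: 0110111010110111 → 0, fb=0
28: 1101110101101110 → 1, fb=1
29: 1011101011011101 → 1, fb=1
30: 0111010110111011 → 0, fb=1
31: 1110101101110111 → 1, fb=0
32: 1101011011101110 → 1, fb=1
33: 1010110111011101 → 1, fb=1
34: 0101101110111011 → 0, fb=1
35: 1011011101110111 → 1, fb=0
36: 0110111011101110 → 0, fb=0
37: 1101110111011100 → 1, fb=1
38: 1011101110111001 → 1, fb=1
39: 0111011101110011 → 0, fb=1
40: 1110111011100111 → 1, fb=1
41: 1101110111001111 → 1, fb=1
42: 1011101110011111 → 1, fb=1
43: 0111011100111111 → 0, fb=1
44: 1110111001111111 → 1, fb=1
45: 1101110011111111 → 1, fb=1
46: 1011100111111111 → 1, fb=1
47: 0111001111111111 → 0, fb=0
48: 1110011111111110 → 1, fb=1
49: 1100111111111101 → 1, fb=0
50: 1001111111111010 → 1, fb=1
51: 0011111111110101 → 0, fb=1
52: 0111111111101011 → 0, fb=1
53: 1111111111010111 → 1, fb=0
54: 1111111110101110 → 1, fb=0
55: 1111111101011100 → 1, fb=0
56: 1111111010111000 → 1, fb=0
57: 1111110101110000 → 1, fb=0
58: 1111101011100000 → 1, fb=1
59: 1111010111000001 → 1, fb=0
60: 1110101110000010 → 1, fb=0
61: 1101011100000100 → 1, fb=1
62: 1010111000001001 → 1, fb=1
63: 0101110000010011 → 0, fb=0
64: 1011100000100110 → 1, fb=1
65: 0111000001001101 → 0, fb=0
66: 1110000010011010 → 1, fb=0
67: 1100000100110100 → 1, fb=1
68: 1000001001101001 → 1, fb=1
69: 0000010011010011 → 0, fb=1
70: 0000100110100111 → 0, fb=0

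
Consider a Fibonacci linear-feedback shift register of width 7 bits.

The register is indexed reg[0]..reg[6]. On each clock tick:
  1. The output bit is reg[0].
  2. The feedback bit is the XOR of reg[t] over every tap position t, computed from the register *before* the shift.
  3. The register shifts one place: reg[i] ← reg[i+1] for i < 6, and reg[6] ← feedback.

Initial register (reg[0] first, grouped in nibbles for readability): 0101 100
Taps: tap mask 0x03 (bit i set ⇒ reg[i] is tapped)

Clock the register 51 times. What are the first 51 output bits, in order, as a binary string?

010110011101010011111010000111000100100110110101101

tick  register→output (feedback)
  0  0101100→0 (1)
  1  1011001→1 (1)
  2  0110011→0 (1)
  3  1100111→1 (0)
  4  1001110→1 (1)
  5  0011101→0 (0)
  6  0111010→0 (1)
  7  1110101→1 (0)
  8  1101010→1 (0)
  9  1010100→1 (1)
 10  0101001→0 (1)
 11  1010011→1 (1)
 12  0100111→0 (1)
 13  1001111→1 (1)
 14  0011111→0 (0)
 15  0111110→0 (1)
 16  1111101→1 (0)
 17  1111010→1 (0)
 18  1110100→1 (0)
 19  1101000→1 (0)
 20  1010000→1 (1)
 21  0100001→0 (1)
 22  1000011→1 (1)
 23  0000111→0 (0)
 24  0001110→0 (0)
 25  0011100→0 (0)
 26  0111000→0 (1)
 27  1110001→1 (0)
 28  1100010→1 (0)
 29  1000100→1 (1)
 30  0001001→0 (0)
 31  0010010→0 (0)
 32  0100100→0 (1)
 33  1001001→1 (1)
 34  0010011→0 (0)
 35  0100110→0 (1)
 36  1001101→1 (1)
 37  0011011→0 (0)
 38  0110110→0 (1)
 39  1101101→1 (0)
 40  1011010→1 (1)
 41  0110101→0 (1)
 42  1101011→1 (0)
 43  1010110→1 (1)
 44  0101101→0 (1)
 45  1011011→1 (1)
 46  0110111→0 (1)
 47  1101111→1 (0)
 48  1011110→1 (1)
 49  0111101→0 (1)
 50  1111011→1 (0)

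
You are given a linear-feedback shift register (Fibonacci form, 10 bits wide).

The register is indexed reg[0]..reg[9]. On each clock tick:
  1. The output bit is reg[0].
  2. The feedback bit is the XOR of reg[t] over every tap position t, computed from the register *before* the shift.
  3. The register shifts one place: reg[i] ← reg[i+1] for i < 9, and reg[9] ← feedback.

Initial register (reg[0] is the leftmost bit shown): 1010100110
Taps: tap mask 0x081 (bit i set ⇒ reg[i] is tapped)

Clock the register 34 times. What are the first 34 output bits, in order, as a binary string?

k : reg_k → out_k, fb_k
0: 1010100110 → 1, fb=0
1: 0101001100 → 0, fb=1
2: 1010011001 → 1, fb=1
3: 0100110011 → 0, fb=0
4: 1001100110 → 1, fb=0
5: 0011001100 → 0, fb=1
6: 0110011001 → 0, fb=0
7: 1100110010 → 1, fb=1
8: 1001100101 → 1, fb=0
9: 0011001010 → 0, fb=0
10: 0110010100 → 0, fb=1
11: 1100101001 → 1, fb=1
12: 1001010011 → 1, fb=1
13: 0010100111 → 0, fb=1
14: 0101001111 → 0, fb=1
15: 1010011111 → 1, fb=0
16: 0100111110 → 0, fb=1
17: 1001111101 → 1, fb=0
18: 0011111010 → 0, fb=0
19: 0111110100 → 0, fb=1
20: 1111101001 → 1, fb=1
21: 1111010011 → 1, fb=1
22: 1110100111 → 1, fb=0
23: 1101001110 → 1, fb=0
24: 1010011100 → 1, fb=0
25: 0100111000 → 0, fb=0
26: 1001110000 → 1, fb=1
27: 0011100001 → 0, fb=0
28: 0111000010 → 0, fb=0
29: 1110000100 → 1, fb=0
30: 1100001000 → 1, fb=1
31: 1000010001 → 1, fb=1
32: 0000100011 → 0, fb=0
33: 0001000110 → 0, fb=1

1010100110011001010011111010011100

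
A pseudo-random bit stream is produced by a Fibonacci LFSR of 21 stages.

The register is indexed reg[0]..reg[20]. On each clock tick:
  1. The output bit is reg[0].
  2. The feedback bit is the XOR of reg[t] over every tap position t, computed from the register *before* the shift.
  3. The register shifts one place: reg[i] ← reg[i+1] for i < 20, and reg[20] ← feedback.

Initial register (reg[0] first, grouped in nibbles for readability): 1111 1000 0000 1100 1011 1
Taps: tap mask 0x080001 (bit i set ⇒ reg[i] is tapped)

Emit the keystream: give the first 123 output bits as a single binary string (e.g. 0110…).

111110000000110010111001101010101101000110100100010001110101101111010111110010001110011101100111101011000011011010011011100

step | reg (before) | out | fb
   0 | 111110000000110010111 | 1 | 0
   1 | 111100000001100101110 | 1 | 0
   2 | 111000000011001011100 | 1 | 1
   3 | 110000000110010111001 | 1 | 1
   4 | 100000001100101110011 | 1 | 0
   5 | 000000011001011100110 | 0 | 1
   6 | 000000110010111001101 | 0 | 0
   7 | 000001100101110011010 | 0 | 1
   8 | 000011001011100110101 | 0 | 0
   9 | 000110010111001101010 | 0 | 1
  10 | 001100101110011010101 | 0 | 0
  11 | 011001011100110101010 | 0 | 1
  12 | 110010111001101010101 | 1 | 1
  13 | 100101110011010101011 | 1 | 0
  14 | 001011100110101010110 | 0 | 1
  15 | 010111001101010101101 | 0 | 0
  16 | 101110011010101011010 | 1 | 0
  17 | 011100110101010110100 | 0 | 0
  18 | 111001101010101101000 | 1 | 1
  19 | 110011010101011010001 | 1 | 1
  20 | 100110101010110100011 | 1 | 0
  21 | 001101010101101000110 | 0 | 1
  22 | 011010101011010001101 | 0 | 0
  23 | 110101010110100011010 | 1 | 0
  24 | 101010101101000110100 | 1 | 1
  25 | 010101011010001101001 | 0 | 0
  26 | 101010110100011010010 | 1 | 0
  27 | 010101101000110100100 | 0 | 0
  28 | 101011010001101001000 | 1 | 1
  29 | 010110100011010010001 | 0 | 0
  30 | 101101000110100100010 | 1 | 0
  31 | 011010001101001000100 | 0 | 0
  32 | 110100011010010001000 | 1 | 1
  33 | 101000110100100010001 | 1 | 1
  34 | 010001101001000100011 | 0 | 1
  35 | 100011010010001000111 | 1 | 0
  36 | 000110100100010001110 | 0 | 1
  37 | 001101001000100011101 | 0 | 0
  38 | 011010010001000111010 | 0 | 1
  39 | 110100100010001110101 | 1 | 1
  40 | 101001000100011101011 | 1 | 0
  41 | 010010001000111010110 | 0 | 1
  42 | 100100010001110101101 | 1 | 1
  43 | 001000100011101011011 | 0 | 1
  44 | 010001000111010110111 | 0 | 1
  45 | 100010001110101101111 | 1 | 0
  46 | 000100011101011011110 | 0 | 1
  47 | 001000111010110111101 | 0 | 0
  48 | 010001110101101111010 | 0 | 1
  49 | 100011101011011110101 | 1 | 1
  50 | 000111010110111101011 | 0 | 1
  51 | 001110101101111010111 | 0 | 1
  52 | 011101011011110101111 | 0 | 1
  53 | 111010110111101011111 | 1 | 0
  54 | 110101101111010111110 | 1 | 0
  55 | 101011011110101111100 | 1 | 1
  56 | 010110111101011111001 | 0 | 0
  57 | 101101111010111110010 | 1 | 0
  58 | 011011110101111100100 | 0 | 0
  59 | 110111101011111001000 | 1 | 1
  60 | 101111010111110010001 | 1 | 1
  61 | 011110101111100100011 | 0 | 1
  62 | 111101011111001000111 | 1 | 0
  63 | 111010111110010001110 | 1 | 0
  64 | 110101111100100011100 | 1 | 1
  65 | 101011111001000111001 | 1 | 1
  66 | 010111110010001110011 | 0 | 1
  67 | 101111100100011100111 | 1 | 0
  68 | 011111001000111001110 | 0 | 1
  69 | 111110010001110011101 | 1 | 1
  70 | 111100100011100111011 | 1 | 0
  71 | 111001000111001110110 | 1 | 0
  72 | 110010001110011101100 | 1 | 1
  73 | 100100011100111011001 | 1 | 1
  74 | 001000111001110110011 | 0 | 1
  75 | 010001110011101100111 | 0 | 1
  76 | 100011100111011001111 | 1 | 0
  77 | 000111001110110011110 | 0 | 1
  78 | 001110011101100111101 | 0 | 0
  79 | 011100111011001111010 | 0 | 1
  80 | 111001110110011110101 | 1 | 1
  81 | 110011101100111101011 | 1 | 0
  82 | 100111011001111010110 | 1 | 0
  83 | 001110110011110101100 | 0 | 0
  84 | 011101100111101011000 | 0 | 0
  85 | 111011001111010110000 | 1 | 1
  86 | 110110011110101100001 | 1 | 1
  87 | 101100111101011000011 | 1 | 0
  88 | 011001111010110000110 | 0 | 1
  89 | 110011110101100001101 | 1 | 1
  90 | 100111101011000011011 | 1 | 0
  91 | 001111010110000110110 | 0 | 1
  92 | 011110101100001101101 | 0 | 0
  93 | 111101011000011011010 | 1 | 0
  94 | 111010110000110110100 | 1 | 1
  95 | 110101100001101101001 | 1 | 1
  96 | 101011000011011010011 | 1 | 0
  97 | 010110000110110100110 | 0 | 1
  98 | 101100001101101001101 | 1 | 1
  99 | 011000011011010011011 | 0 | 1
 100 | 110000110110100110111 | 1 | 0
 101 | 100001101101001101110 | 1 | 0
 102 | 000011011010011011100 | 0 | 0
 103 | 000110110100110111000 | 0 | 0
 104 | 001101101001101110000 | 0 | 0
 105 | 011011010011011100000 | 0 | 0
 106 | 110110100110111000000 | 1 | 1
 107 | 101101001101110000001 | 1 | 1
 108 | 011010011011100000011 | 0 | 1
 109 | 110100110111000000111 | 1 | 0
 110 | 101001101110000001110 | 1 | 0
 111 | 010011011100000011100 | 0 | 0
 112 | 100110111000000111000 | 1 | 1
 113 | 001101110000001110001 | 0 | 0
 114 | 011011100000011100010 | 0 | 1
 115 | 110111000000111000101 | 1 | 1
 116 | 101110000001110001011 | 1 | 0
 117 | 011100000011100010110 | 0 | 1
 118 | 111000000111000101101 | 1 | 1
 119 | 110000001110001011011 | 1 | 0
 120 | 100000011100010110110 | 1 | 0
 121 | 000000111000101101100 | 0 | 0
 122 | 000001110001011011000 | 0 | 0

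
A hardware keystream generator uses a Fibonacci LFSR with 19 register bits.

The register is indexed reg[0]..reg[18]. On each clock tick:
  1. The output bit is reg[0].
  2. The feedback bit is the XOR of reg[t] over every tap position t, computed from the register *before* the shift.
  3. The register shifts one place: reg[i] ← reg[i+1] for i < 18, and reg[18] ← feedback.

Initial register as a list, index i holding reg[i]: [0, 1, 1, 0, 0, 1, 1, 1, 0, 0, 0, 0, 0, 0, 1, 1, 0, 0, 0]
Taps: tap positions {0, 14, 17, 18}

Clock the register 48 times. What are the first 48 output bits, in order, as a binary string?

step | reg (before) | out | fb
   0 | 0110011100000011000 | 0 | 1
   1 | 1100111000000110001 | 1 | 1
   2 | 1001110000001100011 | 1 | 1
   3 | 0011100000011000111 | 0 | 0
   4 | 0111000000110001110 | 0 | 1
   5 | 1110000001100011101 | 1 | 1
   6 | 1100000011000111011 | 1 | 0
   7 | 1000000110001110110 | 1 | 1
   8 | 0000001100011101101 | 0 | 1
   9 | 0000011000111011011 | 0 | 1
  10 | 0000110001110110111 | 0 | 1
  11 | 0001100011101101111 | 0 | 0
  12 | 0011000111011011110 | 0 | 0
  13 | 0110001110110111100 | 0 | 1
  14 | 1100011101101111001 | 1 | 1
  15 | 1000111011011110011 | 1 | 0
  16 | 0001110110111100110 | 0 | 1
  17 | 0011101101111001101 | 0 | 1
  18 | 0111011011110011011 | 0 | 1
  19 | 1110110111100110111 | 1 | 0
  20 | 1101101111001101110 | 1 | 0
  21 | 1011011110011011100 | 1 | 0
  22 | 0110111100110111000 | 0 | 1
  23 | 1101111001101110001 | 1 | 1
  24 | 1011110011011100011 | 1 | 1
  25 | 0111100110111000111 | 0 | 0
  26 | 1111001101110001110 | 1 | 0
  27 | 1110011011100011100 | 1 | 0
  28 | 1100110111000111000 | 1 | 0
  29 | 1001101110001110000 | 1 | 0
  30 | 0011011100011100000 | 0 | 0
  31 | 0110111000111000000 | 0 | 0
  32 | 1101110001110000000 | 1 | 1
  33 | 1011100011100000001 | 1 | 0
  34 | 0111000111000000010 | 0 | 1
  35 | 1110001110000000101 | 1 | 0
  36 | 1100011100000001010 | 1 | 0
  37 | 1000111000000010100 | 1 | 0
  38 | 0001110000000101000 | 0 | 0
  39 | 0011100000001010000 | 0 | 1
  40 | 0111000000010100001 | 0 | 1
  41 | 1110000000101000011 | 1 | 1
  42 | 1100000001010000111 | 1 | 1
  43 | 1000000010100001111 | 1 | 1
  44 | 0000000101000011111 | 0 | 1
  45 | 0000001010000111111 | 0 | 1
  46 | 0000010100001111111 | 0 | 1
  47 | 0000101000011111111 | 0 | 1

011001110000001100011101101111001101110001110000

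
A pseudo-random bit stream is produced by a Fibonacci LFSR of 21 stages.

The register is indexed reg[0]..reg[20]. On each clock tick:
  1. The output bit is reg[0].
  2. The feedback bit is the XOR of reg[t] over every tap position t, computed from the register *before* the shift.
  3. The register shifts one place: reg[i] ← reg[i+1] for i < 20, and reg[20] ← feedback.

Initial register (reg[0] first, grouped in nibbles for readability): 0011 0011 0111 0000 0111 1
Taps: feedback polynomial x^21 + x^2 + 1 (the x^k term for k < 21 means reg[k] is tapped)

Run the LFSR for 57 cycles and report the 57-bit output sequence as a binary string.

tick  register→output (feedback)
  0  001100110111000001111→0 (1)
  1  011001101110000011111→0 (1)
  2  110011011100000111111→1 (1)
  3  100110111000001111111→1 (1)
  4  001101110000011111111→0 (1)
  5  011011100000111111111→0 (1)
  6  110111000001111111111→1 (1)
  7  101110000011111111111→1 (0)
  8  011100000111111111110→0 (1)
  9  111000001111111111101→1 (0)
 10  110000011111111111010→1 (1)
 11  100000111111111110101→1 (1)
 12  000001111111111101011→0 (0)
 13  000011111111111010110→0 (0)
 14  000111111111110101100→0 (0)
 15  001111111111101011000→0 (1)
 16  011111111111010110001→0 (1)
 17  111111111110101100011→1 (0)
 18  111111111101011000110→1 (0)
 19  111111111010110001100→1 (0)
 20  111111110101100011000→1 (0)
 21  111111101011000110000→1 (0)
 22  111111010110001100000→1 (0)
 23  111110101100011000000→1 (0)
 24  111101011000110000000→1 (0)
 25  111010110001100000000→1 (0)
 26  110101100011000000000→1 (1)
 27  101011000110000000001→1 (0)
 28  010110001100000000010→0 (0)
 29  101100011000000000100→1 (0)
 30  011000110000000001000→0 (1)
 31  110001100000000010001→1 (1)
 32  100011000000000100011→1 (1)
 33  000110000000001000111→0 (0)
 34  001100000000010001110→0 (1)
 35  011000000000100011101→0 (1)
 36  110000000001000111011→1 (1)
 37  100000000010001110111→1 (1)
 38  000000000100011101111→0 (0)
 39  000000001000111011110→0 (0)
 40  000000010001110111100→0 (0)
 41  000000100011101111000→0 (0)
 42  000001000111011110000→0 (0)
 43  000010001110111100000→0 (0)
 44  000100011101111000000→0 (0)
 45  001000111011110000000→0 (1)
 46  010001110111100000001→0 (0)
 47  100011101111000000010→1 (1)
 48  000111011110000000101→0 (0)
 49  001110111100000001010→0 (1)
 50  011101111000000010101→0 (1)
 51  111011110000000101011→1 (0)
 52  110111100000001010110→1 (1)
 53  101111000000010101101→1 (0)
 54  011110000000101011010→0 (1)
 55  111100000001010110101→1 (0)
 56  111000000010101101010→1 (0)

001100110111000001111111111101011000110000000001000111011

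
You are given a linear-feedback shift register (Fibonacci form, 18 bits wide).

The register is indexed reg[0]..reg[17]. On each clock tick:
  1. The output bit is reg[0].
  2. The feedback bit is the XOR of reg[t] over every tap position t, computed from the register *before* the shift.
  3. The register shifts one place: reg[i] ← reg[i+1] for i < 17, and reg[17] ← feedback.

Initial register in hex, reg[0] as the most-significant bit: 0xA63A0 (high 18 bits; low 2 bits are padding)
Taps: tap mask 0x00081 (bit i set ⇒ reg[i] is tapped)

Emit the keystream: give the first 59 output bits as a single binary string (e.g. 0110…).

10100110001110100010111011001011010100101101100010001111101

tick  register→output (feedback)
  0  101001100011101000→1 (1)
  1  010011000111010001→0 (0)
  2  100110001110100010→1 (1)
  3  001100011101000101→0 (1)
  4  011000111010001011→0 (1)
  5  110001110100010111→1 (0)
  6  100011101000101110→1 (1)
  7  000111010001011101→0 (1)
  8  001110100010111011→0 (0)
  9  011101000101110110→0 (0)
 10  111010001011101100→1 (1)
 11  110100010111011001→1 (0)
 12  101000101110110010→1 (1)
 13  010001011101100101→0 (1)
 14  100010111011001011→1 (0)
 15  000101110110010110→0 (1)
 16  001011101100101101→0 (0)
 17  010111011001011010→0 (1)
 18  101110110010110101→1 (0)
 19  011101100101101010→0 (0)
 20  111011001011010100→1 (1)
 21  110110010110101001→1 (0)
 22  101100101101010010→1 (1)
 23  011001011010100101→0 (1)
 24  110010110101001011→1 (0)
 25  100101101010010110→1 (1)
 26  001011010100101101→0 (1)
 27  010110101001011011→0 (0)
 28  101101010010110110→1 (0)
 29  011010100101101100→0 (0)
 30  110101001011011000→1 (1)
 31  101010010110110001→1 (0)
 32  010100101101100010→0 (0)
 33  101001011011000100→1 (0)
 34  010010110110001000→0 (1)
 35  100101101100010001→1 (1)
 36  001011011000100011→0 (1)
 37  010110110001000111→0 (1)
 38  101101100010001111→1 (1)
 39  011011000100011111→0 (0)
 40  110110001000111110→1 (1)
 41  101100010001111101→1 (0)
 42  011000100011111010→0 (0)
 43  110001000111110100→1 (1)
 44  100010001111101001→1 (1)
 45  000100011111010011→0 (1)
 46  001000111110100111→0 (1)
 47  010001111101001111→0 (1)
 48  100011111010011111→1 (0)
 49  000111110100111110→0 (1)
 50  001111101001111101→0 (0)
 51  011111010011111010→0 (1)
 52  111110100111110101→1 (1)
 53  111101001111101011→1 (1)
 54  111010011111010111→1 (0)
 55  110100111110101110→1 (0)
 56  101001111101011100→1 (0)
 57  010011111010111000→0 (1)
 58  100111110101110001→1 (0)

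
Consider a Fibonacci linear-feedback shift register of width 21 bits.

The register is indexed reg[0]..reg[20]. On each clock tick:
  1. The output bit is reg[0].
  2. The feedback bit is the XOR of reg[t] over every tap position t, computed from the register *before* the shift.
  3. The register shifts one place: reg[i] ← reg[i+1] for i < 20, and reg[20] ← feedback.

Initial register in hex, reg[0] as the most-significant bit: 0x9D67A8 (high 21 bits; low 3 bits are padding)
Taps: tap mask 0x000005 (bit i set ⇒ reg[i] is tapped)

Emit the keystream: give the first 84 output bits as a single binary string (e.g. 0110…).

step | reg (before) | out | fb
   0 | 100111010110011110101 | 1 | 1
   1 | 001110101100111101011 | 0 | 1
   2 | 011101011001111010111 | 0 | 1
   3 | 111010110011110101111 | 1 | 0
   4 | 110101100111101011110 | 1 | 1
   5 | 101011001111010111101 | 1 | 0
   6 | 010110011110101111010 | 0 | 0
   7 | 101100111101011110100 | 1 | 0
   8 | 011001111010111101000 | 0 | 1
   9 | 110011110101111010001 | 1 | 1
  10 | 100111101011110100011 | 1 | 1
  11 | 001111010111101000111 | 0 | 1
  12 | 011110101111010001111 | 0 | 1
  13 | 111101011110100011111 | 1 | 0
  14 | 111010111101000111110 | 1 | 0
  15 | 110101111010001111100 | 1 | 1
  16 | 101011110100011111001 | 1 | 0
  17 | 010111101000111110010 | 0 | 0
  18 | 101111010001111100100 | 1 | 0
  19 | 011110100011111001000 | 0 | 1
  20 | 111101000111110010001 | 1 | 0
  21 | 111010001111100100010 | 1 | 0
  22 | 110100011111001000100 | 1 | 1
  23 | 101000111110010001001 | 1 | 0
  24 | 010001111100100010010 | 0 | 0
  25 | 100011111001000100100 | 1 | 1
  26 | 000111110010001001001 | 0 | 0
  27 | 001111100100010010010 | 0 | 1
  28 | 011111001000100100101 | 0 | 1
  29 | 111110010001001001011 | 1 | 0
  30 | 111100100010010010110 | 1 | 0
  31 | 111001000100100101100 | 1 | 0
  32 | 110010001001001011000 | 1 | 1
  33 | 100100010010010110001 | 1 | 1
  34 | 001000100100101100011 | 0 | 1
  35 | 010001001001011000111 | 0 | 0
  36 | 100010010010110001110 | 1 | 1
  37 | 000100100101100011101 | 0 | 0
  38 | 001001001011000111010 | 0 | 1
  39 | 010010010110001110101 | 0 | 0
  40 | 100100101100011101010 | 1 | 1
  41 | 001001011000111010101 | 0 | 1
  42 | 010010110001110101011 | 0 | 0
  43 | 100101100011101010110 | 1 | 1
  44 | 001011000111010101101 | 0 | 1
  45 | 010110001110101011011 | 0 | 0
  46 | 101100011101010110110 | 1 | 0
  47 | 011000111010101101100 | 0 | 1
  48 | 110001110101011011001 | 1 | 1
  49 | 100011101010110110011 | 1 | 1
  50 | 000111010101101100111 | 0 | 0
  51 | 001110101011011001110 | 0 | 1
  52 | 011101010110110011101 | 0 | 1
  53 | 111010101101100111011 | 1 | 0
  54 | 110101011011001110110 | 1 | 1
  55 | 101010110110011101101 | 1 | 0
  56 | 010101101100111011010 | 0 | 0
  57 | 101011011001110110100 | 1 | 0
  58 | 010110110011101101000 | 0 | 0
  59 | 101101100111011010000 | 1 | 0
  60 | 011011001110110100000 | 0 | 1
  61 | 110110011101101000001 | 1 | 1
  62 | 101100111011010000011 | 1 | 0
  63 | 011001110110100000110 | 0 | 1
  64 | 110011101101000001101 | 1 | 1
  65 | 100111011010000011011 | 1 | 1
  66 | 001110110100000110111 | 0 | 1
  67 | 011101101000001101111 | 0 | 1
  68 | 111011010000011011111 | 1 | 0
  69 | 110110100000110111110 | 1 | 1
  70 | 101101000001101111101 | 1 | 0
  71 | 011010000011011111010 | 0 | 1
  72 | 110100000110111110101 | 1 | 1
  73 | 101000001101111101011 | 1 | 0
  74 | 010000011011111010110 | 0 | 0
  75 | 100000110111110101100 | 1 | 1
  76 | 000001101111101011001 | 0 | 0
  77 | 000011011111010110010 | 0 | 0
  78 | 000110111110101100100 | 0 | 0
  79 | 001101111101011001000 | 0 | 1
  80 | 011011111010110010001 | 0 | 1
  81 | 110111110101100100011 | 1 | 1
  82 | 101111101011001000111 | 1 | 0
  83 | 011111010110010001110 | 0 | 1

100111010110011110101111010001111100100010010010110001110101011011001110110100000110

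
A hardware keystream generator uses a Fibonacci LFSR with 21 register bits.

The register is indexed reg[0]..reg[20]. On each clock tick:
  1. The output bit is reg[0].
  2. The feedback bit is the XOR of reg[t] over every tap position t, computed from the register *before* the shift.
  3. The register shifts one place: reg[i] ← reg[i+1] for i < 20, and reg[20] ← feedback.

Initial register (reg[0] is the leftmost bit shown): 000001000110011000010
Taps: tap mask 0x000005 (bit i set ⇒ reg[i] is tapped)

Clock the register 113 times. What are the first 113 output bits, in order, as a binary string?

tick  register→output (feedback)
  0  000001000110011000010→0 (0)
  1  000010001100110000100→0 (0)
  2  000100011001100001000→0 (0)
  3  001000110011000010000→0 (1)
  4  010001100110000100001→0 (0)
  5  100011001100001000010→1 (1)
  6  000110011000010000101→0 (0)
  7  001100110000100001010→0 (1)
  8  011001100001000010101→0 (1)
  9  110011000010000101011→1 (1)
 10  100110000100001010111→1 (1)
 11  001100001000010101111→0 (1)
 12  011000010000101011111→0 (1)
 13  110000100001010111111→1 (1)
 14  100001000010101111111→1 (1)
 15  000010000101011111111→0 (0)
 16  000100001010111111110→0 (0)
 17  001000010101111111100→0 (1)
 18  010000101011111111001→0 (0)
 19  100001010111111110010→1 (1)
 20  000010101111111100101→0 (0)
 21  000101011111111001010→0 (0)
 22  001010111111110010100→0 (1)
 23  010101111111100101001→0 (0)
 24  101011111111001010010→1 (0)
 25  010111111110010100100→0 (0)
 26  101111111100101001000→1 (0)
 27  011111111001010010000→0 (1)
 28  111111110010100100001→1 (0)
 29  111111100101001000010→1 (0)
 30  111111001010010000100→1 (0)
 31  111110010100100001000→1 (0)
 32  111100101001000010000→1 (0)
 33  111001010010000100000→1 (0)
 34  110010100100001000000→1 (1)
 35  100101001000010000001→1 (1)
 36  001010010000100000011→0 (1)
 37  010100100001000000111→0 (0)
 38  101001000010000001110→1 (0)
 39  010010000100000011100→0 (0)
 40  100100001000000111000→1 (1)
 41  001000010000001110001→0 (1)
 42  010000100000011100011→0 (0)
 43  100001000000111000110→1 (1)
 44  000010000001110001101→0 (0)
 45  000100000011100011010→0 (0)
 46  001000000111000110100→0 (1)
 47  010000001110001101001→0 (0)
 48  100000011100011010010→1 (1)
 49  000000111000110100101→0 (0)
 50  000001110001101001010→0 (0)
 51  000011100011010010100→0 (0)
 52  000111000110100101000→0 (0)
 53  001110001101001010000→0 (1)
 54  011100011010010100001→0 (1)
 55  111000110100101000011→1 (0)
 56  110001101001010000110→1 (1)
 57  100011010010100001101→1 (1)
 58  000110100101000011011→0 (0)
 59  001101001010000110110→0 (1)
 60  011010010100001101101→0 (1)
 61  110100101000011011011→1 (1)
 62  101001010000110110111→1 (0)
 63  010010100001101101110→0 (0)
 64  100101000011011011100→1 (1)
 65  001010000110110111001→0 (1)
 66  010100001101101110011→0 (0)
 67  101000011011011100110→1 (0)
 68  010000110110111001100→0 (0)
 69  100001101101110011000→1 (1)
 70  000011011011100110001→0 (0)
 71  000110110111001100010→0 (0)
 72  001101101110011000100→0 (1)
 73  011011011100110001001→0 (1)
 74  110110111001100010011→1 (1)
 75  101101110011000100111→1 (0)
 76  011011100110001001110→0 (1)
 77  110111001100010011101→1 (1)
 78  101110011000100111011→1 (0)
 79  011100110001001110110→0 (1)
 80  111001100010011101101→1 (0)
 81  110011000100111011010→1 (1)
 82  100110001001110110101→1 (1)
 83  001100010011101101011→0 (1)
 84  011000100111011010111→0 (1)
 85  110001001110110101111→1 (1)
 86  100010011101101011111→1 (1)
 87  000100111011010111111→0 (0)
 88  001001110110101111110→0 (1)
 89  010011101101011111101→0 (0)
 90  100111011010111111010→1 (1)
 91  001110110101111110101→0 (1)
 92  011101101011111101011→0 (1)
 93  111011010111111010111→1 (0)
 94  110110101111110101110→1 (1)
 95  101101011111101011101→1 (0)
 96  011010111111010111010→0 (1)
 97  110101111110101110101→1 (1)
 98  101011111101011101011→1 (0)
 99  010111111010111010110→0 (0)
100  101111110101110101100→1 (0)
101  011111101011101011000→0 (1)
102  111111010111010110001→1 (0)
103  111110101110101100010→1 (0)
104  111101011101011000100→1 (0)
105  111010111010110001000→1 (0)
106  110101110101100010000→1 (1)
107  101011101011000100001→1 (0)
108  010111010110001000010→0 (0)
109  101110101100010000100→1 (0)
110  011101011000100001000→0 (1)
111  111010110001000010001→1 (0)
112  110101100010000100010→1 (1)

00000100011001100001000010101111111100101001000010000001110001101001010000110110111001100010011101101011111101011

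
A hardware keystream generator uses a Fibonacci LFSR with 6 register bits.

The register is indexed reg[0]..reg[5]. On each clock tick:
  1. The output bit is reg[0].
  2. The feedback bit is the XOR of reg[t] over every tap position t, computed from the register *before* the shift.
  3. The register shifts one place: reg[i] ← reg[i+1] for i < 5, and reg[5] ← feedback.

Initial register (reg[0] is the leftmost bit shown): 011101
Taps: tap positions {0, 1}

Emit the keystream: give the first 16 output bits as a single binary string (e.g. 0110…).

0111011001101010

tick  register→output (feedback)
  0  011101→0 (1)
  1  111011→1 (0)
  2  110110→1 (0)
  3  101100→1 (1)
  4  011001→0 (1)
  5  110011→1 (0)
  6  100110→1 (1)
  7  001101→0 (0)
  8  011010→0 (1)
  9  110101→1 (0)
 10  101010→1 (1)
 11  010101→0 (1)
 12  101011→1 (1)
 13  010111→0 (1)
 14  101111→1 (1)
 15  011111→0 (1)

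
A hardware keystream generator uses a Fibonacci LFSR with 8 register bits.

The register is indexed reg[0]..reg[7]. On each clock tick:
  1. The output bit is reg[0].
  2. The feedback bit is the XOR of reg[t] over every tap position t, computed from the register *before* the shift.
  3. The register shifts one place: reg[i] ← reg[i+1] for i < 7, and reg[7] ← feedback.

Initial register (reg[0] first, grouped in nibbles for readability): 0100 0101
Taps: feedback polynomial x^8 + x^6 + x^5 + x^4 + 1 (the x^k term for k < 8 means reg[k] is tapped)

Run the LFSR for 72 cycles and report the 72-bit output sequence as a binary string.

010001011101011110110111110000110100110101101101010000010011101100100100

tick  register→output (feedback)
  0  01000101→0 (1)
  1  10001011→1 (1)
  2  00010111→0 (0)
  3  00101110→0 (1)
  4  01011101→0 (0)
  5  10111010→1 (1)
  6  01110101→0 (1)
  7  11101011→1 (1)
  8  11010111→1 (1)
  9  10101111→1 (0)
 10  01011110→0 (1)
 11  10111101→1 (1)
 12  01111011→0 (0)
 13  11110110→1 (1)
 14  11101101→1 (1)
 15  11011011→1 (1)
 16  10110111→1 (1)
 17  01101111→0 (1)
 18  11011111→1 (0)
 19  10111110→1 (0)
 20  01111100→0 (0)
 21  11111000→1 (0)
 22  11110000→1 (1)
 23  11100001→1 (1)
 24  11000011→1 (0)
 25  10000110→1 (1)
 26  00001101→0 (0)
 27  00011010→0 (0)
 28  00110100→0 (1)
 29  01101001→0 (1)
 30  11010011→1 (0)
 31  10100110→1 (1)
 32  01001101→0 (0)
 33  10011010→1 (1)
 34  00110101→0 (1)
 35  01101011→0 (0)
 36  11010110→1 (1)
 37  10101101→1 (1)
 38  01011011→0 (0)
 39  10110110→1 (1)
 40  01101101→0 (0)
 41  11011010→1 (1)
 42  10110101→1 (0)
 43  01101010→0 (0)
 44  11010100→1 (0)
 45  10101000→1 (0)
 46  01010000→0 (0)
 47  10100000→1 (1)
 48  01000001→0 (0)
 49  10000010→1 (0)
 50  00000100→0 (1)
 51  00001001→0 (1)
 52  00010011→0 (1)
 53  00100111→0 (0)
 54  01001110→0 (1)
 55  10011101→1 (1)
 56  00111011→0 (0)
 57  01110110→0 (0)
 58  11101100→1 (1)
 59  11011001→1 (0)
 60  10110010→1 (0)
 61  01100100→0 (1)
 62  11001001→1 (0)
 63  10010010→1 (0)
 64  00100100→0 (1)
 65  01001001→0 (1)
 66  10010011→1 (0)
 67  00100110→0 (0)
 68  01001100→0 (0)
 69  10011000→1 (0)
 70  00110000→0 (0)
 71  01100000→0 (0)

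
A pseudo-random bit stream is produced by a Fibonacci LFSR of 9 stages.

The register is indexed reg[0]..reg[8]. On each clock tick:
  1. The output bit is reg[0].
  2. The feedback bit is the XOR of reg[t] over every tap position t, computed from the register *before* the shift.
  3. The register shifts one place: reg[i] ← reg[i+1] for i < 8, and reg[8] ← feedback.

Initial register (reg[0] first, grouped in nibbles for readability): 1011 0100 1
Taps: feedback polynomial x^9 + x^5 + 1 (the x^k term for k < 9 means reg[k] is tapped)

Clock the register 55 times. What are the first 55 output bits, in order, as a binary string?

1011010010010011011111100101101010000101000100111011001

step | reg (before) | out | fb
   0 | 101101001 | 1 | 0
   1 | 011010010 | 0 | 0
   2 | 110100100 | 1 | 1
   3 | 101001001 | 1 | 0
   4 | 010010010 | 0 | 0
   5 | 100100100 | 1 | 1
   6 | 001001001 | 0 | 1
   7 | 010010011 | 0 | 0
   8 | 100100110 | 1 | 1
   9 | 001001101 | 0 | 1
  10 | 010011011 | 0 | 1
  11 | 100110111 | 1 | 1
  12 | 001101111 | 0 | 1
  13 | 011011111 | 0 | 1
  14 | 110111111 | 1 | 0
  15 | 101111110 | 1 | 0
  16 | 011111100 | 0 | 1
  17 | 111111001 | 1 | 0
  18 | 111110010 | 1 | 1
  19 | 111100101 | 1 | 1
  20 | 111001011 | 1 | 0
  21 | 110010110 | 1 | 1
  22 | 100101101 | 1 | 0
  23 | 001011010 | 0 | 1
  24 | 010110101 | 0 | 0
  25 | 101101010 | 1 | 0
  26 | 011010100 | 0 | 0
  27 | 110101000 | 1 | 0
  28 | 101010000 | 1 | 1
  29 | 010100001 | 0 | 0
  30 | 101000010 | 1 | 1
  31 | 010000101 | 0 | 0
  32 | 100001010 | 1 | 0
  33 | 000010100 | 0 | 0
  34 | 000101000 | 0 | 1
  35 | 001010001 | 0 | 0
  36 | 010100010 | 0 | 0
  37 | 101000100 | 1 | 1
  38 | 010001001 | 0 | 1
  39 | 100010011 | 1 | 1
  40 | 000100111 | 0 | 0
  41 | 001001110 | 0 | 1
  42 | 010011101 | 0 | 1
  43 | 100111011 | 1 | 0
  44 | 001110110 | 0 | 0
  45 | 011101100 | 0 | 1
  46 | 111011001 | 1 | 0
  47 | 110110010 | 1 | 1
  48 | 101100101 | 1 | 1
  49 | 011001011 | 0 | 1
  50 | 110010111 | 1 | 1
  51 | 100101111 | 1 | 0
  52 | 001011110 | 0 | 1
  53 | 010111101 | 0 | 1
  54 | 101111011 | 1 | 0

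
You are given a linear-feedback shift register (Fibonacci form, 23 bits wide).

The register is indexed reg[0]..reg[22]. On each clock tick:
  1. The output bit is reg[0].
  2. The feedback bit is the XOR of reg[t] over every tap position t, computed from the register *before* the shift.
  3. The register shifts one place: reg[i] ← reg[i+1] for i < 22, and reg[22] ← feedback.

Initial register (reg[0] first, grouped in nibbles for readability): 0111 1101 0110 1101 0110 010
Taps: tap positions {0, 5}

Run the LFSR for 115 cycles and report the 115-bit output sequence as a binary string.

tick  register→output (feedback)
  0  01111101011011010110010→0 (1)
  1  11111010110110101100101→1 (1)
  2  11110101101101011001011→1 (0)
  3  11101011011010110010110→1 (1)
  4  11010110110101100101101→1 (0)
  5  10101101101011001011010→1 (0)
  6  01011011010110010110100→0 (0)
  7  10110110101100101101000→1 (0)
  8  01101101011001011010000→0 (1)
  9  11011010110010110100001→1 (1)
 10  10110101100101101000011→1 (0)
 11  01101011001011010000110→0 (0)
 12  11010110010110100001100→1 (0)
 13  10101100101101000011000→1 (0)
 14  01011001011010000110000→0 (0)
 15  10110010110100001100000→1 (1)
 16  01100101101000011000001→0 (1)
 17  11001011010000110000011→1 (1)
 18  10010110100001100000111→1 (0)
 19  00101101000011000001110→0 (1)
 20  01011010000110000011101→0 (0)
 21  10110100001100000111010→1 (0)
 22  01101000011000001110100→0 (0)
 23  11010000110000011101000→1 (1)
 24  10100001100000111010001→1 (1)
 25  01000011000001110100011→0 (0)
 26  10000110000011101000110→1 (0)
 27  00001100000111010001100→0 (1)
 28  00011000001110100011001→0 (0)
 29  00110000011101000110010→0 (0)
 30  01100000111010001100100→0 (0)
 31  11000001110100011001000→1 (1)
 32  10000011101000110010001→1 (1)
 33  00000111010001100100011→0 (1)
 34  00001110100011001000111→0 (1)
 35  00011101000110010001111→0 (1)
 36  00111010001100100011111→0 (0)
 37  01110100011001000111110→0 (1)
 38  11101000110010001111101→1 (1)
 39  11010001100100011111011→1 (1)
 40  10100011001000111110111→1 (1)
 41  01000110010001111101111→0 (1)
 42  10001100100011111011111→1 (0)
 43  00011001000111110111110→0 (0)
 44  00110010001111101111100→0 (0)
 45  01100100011111011111000→0 (1)
 46  11001000111110111110001→1 (1)
 47  10010001111101111100011→1 (1)
 48  00100011111011111000111→0 (0)
 49  01000111110111110001110→0 (1)
 50  10001111101111100011101→1 (0)
 51  00011111011111000111010→0 (1)
 52  00111110111110001110101→0 (1)
 53  01111101111100011101011→0 (1)
 54  11111011111000111010111→1 (1)
 55  11110111110001110101111→1 (0)
 56  11101111100011101011110→1 (0)
 57  11011111000111010111100→1 (0)
 58  10111110001110101111000→1 (0)
 59  01111100011101011110000→0 (1)
 60  11111000111010111100001→1 (1)
 61  11110001110101111000011→1 (1)
 62  11100011101011110000111→1 (1)
 63  11000111010111100001111→1 (0)
 64  10001110101111000011110→1 (0)
 65  00011101011110000111100→0 (1)
 66  00111010111100001111001→0 (0)
 67  01110101111000011110010→0 (1)
 68  11101011110000111100101→1 (1)
 69  11010111100001111001011→1 (0)
 70  10101111000011110010110→1 (0)
 71  01011110000111100101100→0 (1)
 72  10111100001111001011001→1 (0)
 73  01111000011110010110010→0 (0)
 74  11110000111100101100100→1 (1)
 75  11100001111001011001001→1 (1)
 76  11000011110010110010011→1 (1)
 77  10000111100101100100111→1 (0)
 78  00001111001011001001110→0 (1)
 79  00011110010110010011101→0 (1)
 80  00111100101100100111011→0 (1)
 81  01111001011001001110111→0 (0)
 82  11110010110010011101110→1 (1)
 83  11100101100100111011101→1 (0)
 84  11001011001001110111010→1 (1)
 85  10010110010011101110101→1 (0)
 86  00101100100111011101010→0 (1)
 87  01011001001110111010101→0 (0)
 88  10110010011101110101010→1 (1)
 89  01100100111011101010101→0 (1)
 90  11001001110111010101011→1 (1)
 91  10010011101110101010111→1 (1)
 92  00100111011101010101111→0 (1)
 93  01001110111010101011111→0 (1)
 94  10011101110101010111111→1 (0)
 95  00111011101010101111110→0 (0)
 96  01110111010101011111100→0 (1)
 97  11101110101010111111001→1 (0)
 98  11011101010101111110010→1 (0)
 99  10111010101011111100100→1 (1)
100  01110101010111111001001→0 (1)
101  11101010101111110010011→1 (1)
102  11010101011111100100111→1 (0)
103  10101010111111001001110→1 (1)
104  01010101111110010011101→0 (1)
105  10101011111100100111011→1 (1)
106  01010111111001001110111→0 (1)
107  10101111110010011101111→1 (0)
108  01011111100100111011110→0 (1)
109  10111111001001110111101→1 (0)
110  01111110010011101111010→0 (1)
111  11111100100111011110101→1 (0)
112  11111001001110111101010→1 (1)
113  11110010011101111010101→1 (1)
114  11100100111011110101011→1 (0)

0111110101101101011001011010000110000011101000110010001111101111100011101011110000111100101100100111011101010101111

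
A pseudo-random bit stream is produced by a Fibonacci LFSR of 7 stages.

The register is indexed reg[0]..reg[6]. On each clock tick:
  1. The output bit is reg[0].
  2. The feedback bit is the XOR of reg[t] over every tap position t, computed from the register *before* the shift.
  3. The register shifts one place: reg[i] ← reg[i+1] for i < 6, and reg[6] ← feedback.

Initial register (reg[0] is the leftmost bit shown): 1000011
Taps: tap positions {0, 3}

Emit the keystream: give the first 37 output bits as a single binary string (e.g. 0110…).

1000011101111001011001001000000100010

tick  register→output (feedback)
  0  1000011→1 (1)
  1  0000111→0 (0)
  2  0001110→0 (1)
  3  0011101→0 (1)
  4  0111011→0 (1)
  5  1110111→1 (1)
  6  1101111→1 (0)
  7  1011110→1 (0)
  8  0111100→0 (1)
  9  1111001→1 (0)
 10  1110010→1 (1)
 11  1100101→1 (1)
 12  1001011→1 (0)
 13  0010110→0 (0)
 14  0101100→0 (1)
 15  1011001→1 (0)
 16  0110010→0 (0)
 17  1100100→1 (1)
 18  1001001→1 (0)
 19  0010010→0 (0)
 20  0100100→0 (0)
 21  1001000→1 (0)
 22  0010000→0 (0)
 23  0100000→0 (0)
 24  1000000→1 (1)
 25  0000001→0 (0)
 26  0000010→0 (0)
 27  0000100→0 (0)
 28  0001000→0 (1)
 29  0010001→0 (0)
 30  0100010→0 (0)
 31  1000100→1 (1)
 32  0001001→0 (1)
 33  0010011→0 (0)
 34  0100110→0 (0)
 35  1001100→1 (0)
 36  0011000→0 (1)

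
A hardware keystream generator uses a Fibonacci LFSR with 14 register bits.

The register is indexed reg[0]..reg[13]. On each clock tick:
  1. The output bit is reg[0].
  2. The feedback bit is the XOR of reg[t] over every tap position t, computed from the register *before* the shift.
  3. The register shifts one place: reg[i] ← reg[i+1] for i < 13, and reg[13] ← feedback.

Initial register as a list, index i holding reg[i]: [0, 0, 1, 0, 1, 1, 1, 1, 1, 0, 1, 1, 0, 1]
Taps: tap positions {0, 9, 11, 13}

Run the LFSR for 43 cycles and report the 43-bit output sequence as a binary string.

tick  register→output (feedback)
  0  00101111101101→0 (0)
  1  01011111011010→0 (1)
  2  10111110110101→1 (0)
  3  01111101101010→0 (0)
  4  11111011010100→1 (1)
  5  11110110101001→1 (0)
  6  11101101010010→1 (0)
  7  11011010100100→1 (0)
  8  10110101001000→1 (1)
  9  01101010010001→0 (0)
 10  11010100100010→1 (1)
 11  10101001000101→1 (1)
 12  01010010001011→0 (1)
 13  10100100010111→1 (0)
 14  01001000101110→0 (1)
 15  10010001011101→1 (0)
 16  00100010111010→0 (1)
 17  01000101110101→0 (1)
 18  10001011101011→1 (0)
 19  00010111010110→0 (0)
 20  00101110101100→0 (1)
 21  01011101011001→0 (0)
 22  10111010110010→1 (0)
 23  01110101100100→0 (1)
 24  11101011001001→1 (0)
 25  11010110010010→1 (0)
 26  10101100100100→1 (0)
 27  01011001001000→0 (0)
 28  10110010010000→1 (0)
 29  01100100100000→0 (0)
 30  11001001000000→1 (1)
 31  10010010000001→1 (0)
 32  00100100000010→0 (0)
 33  01001000000100→0 (1)
 34  10010000001001→1 (0)
 35  00100000010010→0 (1)
 36  01000000100101→0 (0)
 37  10000001001010→1 (1)
 38  00000010010101→0 (1)
 39  00000100101011→0 (1)
 40  00001001010111→0 (1)
 41  00010010101111→0 (0)
 42  00100101011110→0 (0)

0010111110110101001000101110101100100100000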